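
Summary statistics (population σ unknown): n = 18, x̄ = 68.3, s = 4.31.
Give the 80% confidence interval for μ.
(66.95, 69.65)

t-interval (σ unknown):
df = n - 1 = 17
t* = 1.333 for 80% confidence

Margin of error = t* · s/√n = 1.333 · 4.31/√18 = 1.35

CI: (66.95, 69.65)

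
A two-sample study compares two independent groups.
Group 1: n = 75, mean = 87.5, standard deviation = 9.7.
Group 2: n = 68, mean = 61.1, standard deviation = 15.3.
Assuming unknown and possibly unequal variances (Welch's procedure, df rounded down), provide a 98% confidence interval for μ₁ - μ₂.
(21.29, 31.51)

Difference: x̄₁ - x̄₂ = 26.40
SE = √(s₁²/n₁ + s₂²/n₂) = √(9.7²/75 + 15.3²/68) = 2.1673
df = 111.34 → 111 (Welch–Satterthwaite, rounded down)
t* = 2.360

CI: 26.40 ± 2.360 · 2.1673 = 26.40 ± 5.11 = (21.29, 31.51)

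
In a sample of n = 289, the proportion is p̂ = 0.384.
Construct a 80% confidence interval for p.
(0.347, 0.421)

Proportion CI:
SE = √(p̂(1-p̂)/n) = √(0.384 · 0.616 / 289) = 0.02861

z* = 1.282
Margin = z* · SE = 1.282 · 0.02861 = 0.0367

CI: 0.384 ± 0.0367 = (0.347, 0.421)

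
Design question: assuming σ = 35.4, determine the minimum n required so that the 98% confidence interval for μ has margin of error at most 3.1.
n ≥ 706

For margin E ≤ 3.1:
n ≥ (z* · σ / E)²
n ≥ (2.326 · 35.4 / 3.1)²
n ≥ 705.51

Minimum n = 706 (rounding up)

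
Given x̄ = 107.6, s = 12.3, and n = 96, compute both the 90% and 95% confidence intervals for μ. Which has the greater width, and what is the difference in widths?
95% CI is wider by 0.81

df = 95
90% CI: t* = 1.661, (105.51, 109.69), width = 2 · t* · s/√n = 4.17
95% CI: t* = 1.985, (105.11, 110.09), width = 2 · t* · s/√n = 4.98

The 95% CI is wider by 4.98 - 4.17 = 0.81.
Higher confidence requires a wider interval.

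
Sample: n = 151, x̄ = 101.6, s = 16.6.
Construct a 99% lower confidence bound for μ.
μ ≥ 98.42

Lower bound (one-sided):
t* = 2.351 (one-sided for 99%)
Lower bound = x̄ - t* · s/√n = 101.6 - 2.351 · 16.6/√151 = 98.42

We are 99% confident that μ ≥ 98.42.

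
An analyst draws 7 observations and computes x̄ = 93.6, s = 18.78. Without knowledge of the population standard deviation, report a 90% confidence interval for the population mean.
(79.81, 107.39)

t-interval (σ unknown):
df = n - 1 = 6
t* = 1.943 for 90% confidence

Margin of error = t* · s/√n = 1.943 · 18.78/√7 = 13.79

CI: (79.81, 107.39)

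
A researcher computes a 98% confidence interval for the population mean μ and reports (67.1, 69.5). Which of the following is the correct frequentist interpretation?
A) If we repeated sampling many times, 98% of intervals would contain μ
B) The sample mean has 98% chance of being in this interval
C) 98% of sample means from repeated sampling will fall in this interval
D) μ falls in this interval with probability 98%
A

A) Correct — this is the frequentist long-run coverage interpretation.
B) Wrong — x̄ is observed and sits in the interval by construction.
C) Wrong — coverage applies to intervals containing μ, not to future x̄ values.
D) Wrong — μ is fixed; the randomness lives in the interval, not in μ.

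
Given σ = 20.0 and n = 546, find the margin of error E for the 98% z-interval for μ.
Margin of error = 1.99

Margin of error = z* · σ/√n
= 2.326 · 20.0/√546
= 2.326 · 20.0/23.3666
= 1.99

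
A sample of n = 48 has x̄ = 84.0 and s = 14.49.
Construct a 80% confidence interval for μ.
(81.28, 86.72)

t-interval (σ unknown):
df = n - 1 = 47
t* = 1.300 for 80% confidence

Margin of error = t* · s/√n = 1.300 · 14.49/√48 = 2.72

CI: (81.28, 86.72)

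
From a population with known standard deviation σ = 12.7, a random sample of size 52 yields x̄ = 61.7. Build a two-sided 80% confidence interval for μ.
(59.44, 63.96)

z-interval (σ known):
z* = 1.282 for 80% confidence

Margin of error = z* · σ/√n = 1.282 · 12.7/√52 = 2.26

CI: (61.7 - 2.26, 61.7 + 2.26) = (59.44, 63.96)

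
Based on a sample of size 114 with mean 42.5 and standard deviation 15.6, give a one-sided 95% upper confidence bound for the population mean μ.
μ ≤ 44.92

Upper bound (one-sided):
t* = 1.658 (one-sided for 95%)
Upper bound = x̄ + t* · s/√n = 42.5 + 1.658 · 15.6/√114 = 44.92

We are 95% confident that μ ≤ 44.92.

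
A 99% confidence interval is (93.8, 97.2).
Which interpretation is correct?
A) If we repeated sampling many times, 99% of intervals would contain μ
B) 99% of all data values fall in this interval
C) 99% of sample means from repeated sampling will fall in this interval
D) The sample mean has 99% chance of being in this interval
A

A) Correct — this is the frequentist long-run coverage interpretation.
B) Wrong — a CI is about the parameter μ, not individual data values.
C) Wrong — coverage applies to intervals containing μ, not to future x̄ values.
D) Wrong — x̄ is observed and sits in the interval by construction.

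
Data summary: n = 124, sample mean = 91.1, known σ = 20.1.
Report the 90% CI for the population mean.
(88.13, 94.07)

z-interval (σ known):
z* = 1.645 for 90% confidence

Margin of error = z* · σ/√n = 1.645 · 20.1/√124 = 2.97

CI: (91.1 - 2.97, 91.1 + 2.97) = (88.13, 94.07)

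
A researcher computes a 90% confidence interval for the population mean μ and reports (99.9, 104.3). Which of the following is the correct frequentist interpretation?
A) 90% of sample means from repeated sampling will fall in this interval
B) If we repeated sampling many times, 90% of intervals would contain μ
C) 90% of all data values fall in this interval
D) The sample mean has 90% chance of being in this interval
B

A) Wrong — coverage applies to intervals containing μ, not to future x̄ values.
B) Correct — this is the frequentist long-run coverage interpretation.
C) Wrong — a CI is about the parameter μ, not individual data values.
D) Wrong — x̄ is observed and sits in the interval by construction.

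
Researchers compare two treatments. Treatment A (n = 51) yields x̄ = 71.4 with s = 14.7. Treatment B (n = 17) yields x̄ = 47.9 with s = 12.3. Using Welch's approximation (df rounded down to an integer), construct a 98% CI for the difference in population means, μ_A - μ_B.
(14.62, 32.38)

Difference: x̄₁ - x̄₂ = 23.50
SE = √(s₁²/n₁ + s₂²/n₂) = √(14.7²/51 + 12.3²/17) = 3.6244
df = 32.50 → 32 (Welch–Satterthwaite, rounded down)
t* = 2.449

CI: 23.50 ± 2.449 · 3.6244 = 23.50 ± 8.88 = (14.62, 32.38)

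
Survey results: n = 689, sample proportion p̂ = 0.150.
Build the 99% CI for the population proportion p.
(0.115, 0.185)

Proportion CI:
SE = √(p̂(1-p̂)/n) = √(0.150 · 0.850 / 689) = 0.01360

z* = 2.576
Margin = z* · SE = 2.576 · 0.01360 = 0.0350

CI: 0.150 ± 0.0350 = (0.115, 0.185)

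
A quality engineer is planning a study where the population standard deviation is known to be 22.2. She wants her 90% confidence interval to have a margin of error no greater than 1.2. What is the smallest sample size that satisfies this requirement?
n ≥ 927

For margin E ≤ 1.2:
n ≥ (z* · σ / E)²
n ≥ (1.645 · 22.2 / 1.2)²
n ≥ 926.14

Minimum n = 927 (rounding up)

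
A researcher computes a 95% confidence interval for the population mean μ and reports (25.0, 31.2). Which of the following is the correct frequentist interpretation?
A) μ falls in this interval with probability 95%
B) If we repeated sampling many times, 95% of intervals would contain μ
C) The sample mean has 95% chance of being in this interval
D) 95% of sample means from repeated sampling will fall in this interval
B

A) Wrong — μ is fixed; the randomness lives in the interval, not in μ.
B) Correct — this is the frequentist long-run coverage interpretation.
C) Wrong — x̄ is observed and sits in the interval by construction.
D) Wrong — coverage applies to intervals containing μ, not to future x̄ values.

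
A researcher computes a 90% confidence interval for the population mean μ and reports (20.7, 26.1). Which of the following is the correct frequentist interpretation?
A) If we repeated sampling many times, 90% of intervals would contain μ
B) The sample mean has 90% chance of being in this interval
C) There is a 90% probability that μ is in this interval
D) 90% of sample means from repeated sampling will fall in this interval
A

A) Correct — this is the frequentist long-run coverage interpretation.
B) Wrong — x̄ is observed and sits in the interval by construction.
C) Wrong — μ is fixed; the randomness lives in the interval, not in μ.
D) Wrong — coverage applies to intervals containing μ, not to future x̄ values.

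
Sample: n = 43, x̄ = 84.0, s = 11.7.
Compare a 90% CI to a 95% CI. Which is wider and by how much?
95% CI is wider by 1.20

df = 42
90% CI: t* = 1.682, (81.00, 87.00), width = 2 · t* · s/√n = 6.00
95% CI: t* = 2.018, (80.40, 87.60), width = 2 · t* · s/√n = 7.20

The 95% CI is wider by 7.20 - 6.00 = 1.20.
Higher confidence requires a wider interval.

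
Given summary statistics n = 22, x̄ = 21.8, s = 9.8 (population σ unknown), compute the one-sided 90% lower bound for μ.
μ ≥ 19.04

Lower bound (one-sided):
t* = 1.323 (one-sided for 90%)
Lower bound = x̄ - t* · s/√n = 21.8 - 1.323 · 9.8/√22 = 19.04

We are 90% confident that μ ≥ 19.04.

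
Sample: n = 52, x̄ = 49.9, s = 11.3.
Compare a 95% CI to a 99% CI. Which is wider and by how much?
99% CI is wider by 2.10

df = 51
95% CI: t* = 2.008, (46.75, 53.05), width = 2 · t* · s/√n = 6.29
99% CI: t* = 2.676, (45.71, 54.09), width = 2 · t* · s/√n = 8.39

The 99% CI is wider by 8.39 - 6.29 = 2.10.
Higher confidence requires a wider interval.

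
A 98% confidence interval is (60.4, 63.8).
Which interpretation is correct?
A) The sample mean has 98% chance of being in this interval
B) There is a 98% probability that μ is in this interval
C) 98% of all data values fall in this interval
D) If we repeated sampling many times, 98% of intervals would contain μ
D

A) Wrong — x̄ is observed and sits in the interval by construction.
B) Wrong — μ is fixed; the randomness lives in the interval, not in μ.
C) Wrong — a CI is about the parameter μ, not individual data values.
D) Correct — this is the frequentist long-run coverage interpretation.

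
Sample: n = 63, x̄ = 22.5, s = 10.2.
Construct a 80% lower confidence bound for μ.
μ ≥ 21.41

Lower bound (one-sided):
t* = 0.847 (one-sided for 80%)
Lower bound = x̄ - t* · s/√n = 22.5 - 0.847 · 10.2/√63 = 21.41

We are 80% confident that μ ≥ 21.41.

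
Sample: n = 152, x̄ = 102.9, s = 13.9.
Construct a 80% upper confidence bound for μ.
μ ≤ 103.85

Upper bound (one-sided):
t* = 0.844 (one-sided for 80%)
Upper bound = x̄ + t* · s/√n = 102.9 + 0.844 · 13.9/√152 = 103.85

We are 80% confident that μ ≤ 103.85.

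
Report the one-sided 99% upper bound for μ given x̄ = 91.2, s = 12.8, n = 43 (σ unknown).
μ ≤ 95.92

Upper bound (one-sided):
t* = 2.418 (one-sided for 99%)
Upper bound = x̄ + t* · s/√n = 91.2 + 2.418 · 12.8/√43 = 95.92

We are 99% confident that μ ≤ 95.92.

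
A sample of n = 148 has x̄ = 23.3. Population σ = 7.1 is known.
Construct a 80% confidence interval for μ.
(22.55, 24.05)

z-interval (σ known):
z* = 1.282 for 80% confidence

Margin of error = z* · σ/√n = 1.282 · 7.1/√148 = 0.75

CI: (23.3 - 0.75, 23.3 + 0.75) = (22.55, 24.05)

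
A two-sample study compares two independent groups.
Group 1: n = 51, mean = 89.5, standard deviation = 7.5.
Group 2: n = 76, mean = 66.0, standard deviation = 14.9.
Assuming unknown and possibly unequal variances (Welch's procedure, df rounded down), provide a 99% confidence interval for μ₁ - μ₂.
(18.25, 28.75)

Difference: x̄₁ - x̄₂ = 23.50
SE = √(s₁²/n₁ + s₂²/n₂) = √(7.5²/51 + 14.9²/76) = 2.0060
df = 117.25 → 117 (Welch–Satterthwaite, rounded down)
t* = 2.619

CI: 23.50 ± 2.619 · 2.0060 = 23.50 ± 5.25 = (18.25, 28.75)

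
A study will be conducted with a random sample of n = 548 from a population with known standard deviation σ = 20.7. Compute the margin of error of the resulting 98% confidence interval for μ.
Margin of error = 2.06

Margin of error = z* · σ/√n
= 2.326 · 20.7/√548
= 2.326 · 20.7/23.4094
= 2.06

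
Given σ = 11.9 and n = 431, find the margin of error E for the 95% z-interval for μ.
Margin of error = 1.12

Margin of error = z* · σ/√n
= 1.960 · 11.9/√431
= 1.960 · 11.9/20.7605
= 1.12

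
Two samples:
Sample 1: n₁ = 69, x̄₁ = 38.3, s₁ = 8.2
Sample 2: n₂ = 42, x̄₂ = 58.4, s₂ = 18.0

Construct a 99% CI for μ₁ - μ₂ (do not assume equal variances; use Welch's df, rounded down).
(-27.99, -12.21)

Difference: x̄₁ - x̄₂ = -20.10
SE = √(s₁²/n₁ + s₂²/n₂) = √(8.2²/69 + 18.0²/42) = 2.9477
df = 51.52 → 51 (Welch–Satterthwaite, rounded down)
t* = 2.676

CI: -20.10 ± 2.676 · 2.9477 = -20.10 ± 7.89 = (-27.99, -12.21)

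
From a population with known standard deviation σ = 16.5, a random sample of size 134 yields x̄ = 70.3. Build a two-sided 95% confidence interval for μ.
(67.51, 73.09)

z-interval (σ known):
z* = 1.960 for 95% confidence

Margin of error = z* · σ/√n = 1.960 · 16.5/√134 = 2.79

CI: (70.3 - 2.79, 70.3 + 2.79) = (67.51, 73.09)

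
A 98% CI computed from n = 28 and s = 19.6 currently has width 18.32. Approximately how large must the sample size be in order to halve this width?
n ≈ 112

CI width ∝ 1/√n
To reduce width by factor 2, need √n to grow by 2 → need 2² = 4 times as many samples.

Current: n = 28, width = 18.32
New: n = 112, width ≈ 8.74

Width reduced by factor of 18.32/8.74 = 2.10.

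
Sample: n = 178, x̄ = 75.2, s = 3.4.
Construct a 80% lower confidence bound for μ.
μ ≥ 74.98

Lower bound (one-sided):
t* = 0.844 (one-sided for 80%)
Lower bound = x̄ - t* · s/√n = 75.2 - 0.844 · 3.4/√178 = 74.98

We are 80% confident that μ ≥ 74.98.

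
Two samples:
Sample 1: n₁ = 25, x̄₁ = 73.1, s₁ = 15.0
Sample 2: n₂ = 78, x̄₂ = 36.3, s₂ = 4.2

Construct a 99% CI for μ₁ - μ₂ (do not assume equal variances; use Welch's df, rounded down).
(28.33, 45.27)

Difference: x̄₁ - x̄₂ = 36.80
SE = √(s₁²/n₁ + s₂²/n₂) = √(15.0²/25 + 4.2²/78) = 3.0375
df = 25.22 → 25 (Welch–Satterthwaite, rounded down)
t* = 2.787

CI: 36.80 ± 2.787 · 3.0375 = 36.80 ± 8.47 = (28.33, 45.27)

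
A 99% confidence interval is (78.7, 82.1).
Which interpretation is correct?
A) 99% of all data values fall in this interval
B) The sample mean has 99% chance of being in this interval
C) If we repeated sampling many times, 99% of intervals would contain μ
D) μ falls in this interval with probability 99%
C

A) Wrong — a CI is about the parameter μ, not individual data values.
B) Wrong — x̄ is observed and sits in the interval by construction.
C) Correct — this is the frequentist long-run coverage interpretation.
D) Wrong — μ is fixed; the randomness lives in the interval, not in μ.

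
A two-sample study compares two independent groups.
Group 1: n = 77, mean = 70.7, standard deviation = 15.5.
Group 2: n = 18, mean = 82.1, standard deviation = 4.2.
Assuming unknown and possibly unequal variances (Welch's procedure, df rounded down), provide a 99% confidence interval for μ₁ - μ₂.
(-16.73, -6.07)

Difference: x̄₁ - x̄₂ = -11.40
SE = √(s₁²/n₁ + s₂²/n₂) = √(15.5²/77 + 4.2²/18) = 2.0249
df = 91.07 → 91 (Welch–Satterthwaite, rounded down)
t* = 2.631

CI: -11.40 ± 2.631 · 2.0249 = -11.40 ± 5.33 = (-16.73, -6.07)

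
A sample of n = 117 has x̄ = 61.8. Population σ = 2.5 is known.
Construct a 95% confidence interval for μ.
(61.35, 62.25)

z-interval (σ known):
z* = 1.960 for 95% confidence

Margin of error = z* · σ/√n = 1.960 · 2.5/√117 = 0.45

CI: (61.8 - 0.45, 61.8 + 0.45) = (61.35, 62.25)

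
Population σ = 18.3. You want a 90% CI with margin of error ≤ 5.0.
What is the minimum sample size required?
n ≥ 37

For margin E ≤ 5.0:
n ≥ (z* · σ / E)²
n ≥ (1.645 · 18.3 / 5.0)²
n ≥ 36.25

Minimum n = 37 (rounding up)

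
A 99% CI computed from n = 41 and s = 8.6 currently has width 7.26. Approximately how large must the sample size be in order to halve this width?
n ≈ 164

CI width ∝ 1/√n
To reduce width by factor 2, need √n to grow by 2 → need 2² = 4 times as many samples.

Current: n = 41, width = 7.26
New: n = 164, width ≈ 3.50

Width reduced by factor of 7.26/3.50 = 2.07.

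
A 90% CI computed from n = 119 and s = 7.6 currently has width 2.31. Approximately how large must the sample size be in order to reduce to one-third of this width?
n ≈ 1071

CI width ∝ 1/√n
To reduce width by factor 3, need √n to grow by 3 → need 3² = 9 times as many samples.

Current: n = 119, width = 2.31
New: n = 1071, width ≈ 0.76

Width reduced by factor of 2.31/0.76 = 3.04.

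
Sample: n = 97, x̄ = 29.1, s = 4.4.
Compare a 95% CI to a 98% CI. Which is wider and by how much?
98% CI is wider by 0.34

df = 96
95% CI: t* = 1.985, (28.21, 29.99), width = 2 · t* · s/√n = 1.77
98% CI: t* = 2.366, (28.04, 30.16), width = 2 · t* · s/√n = 2.11

The 98% CI is wider by 2.11 - 1.77 = 0.34.
Higher confidence requires a wider interval.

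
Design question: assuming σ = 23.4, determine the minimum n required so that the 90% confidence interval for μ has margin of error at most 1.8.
n ≥ 458

For margin E ≤ 1.8:
n ≥ (z* · σ / E)²
n ≥ (1.645 · 23.4 / 1.8)²
n ≥ 457.32

Minimum n = 458 (rounding up)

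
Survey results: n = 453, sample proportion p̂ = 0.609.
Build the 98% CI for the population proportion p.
(0.556, 0.662)

Proportion CI:
SE = √(p̂(1-p̂)/n) = √(0.609 · 0.391 / 453) = 0.02293

z* = 2.326
Margin = z* · SE = 2.326 · 0.02293 = 0.0533

CI: 0.609 ± 0.0533 = (0.556, 0.662)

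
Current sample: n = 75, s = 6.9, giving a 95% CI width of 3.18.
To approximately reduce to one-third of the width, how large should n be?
n ≈ 675

CI width ∝ 1/√n
To reduce width by factor 3, need √n to grow by 3 → need 3² = 9 times as many samples.

Current: n = 75, width = 3.18
New: n = 675, width ≈ 1.04

Width reduced by factor of 3.18/1.04 = 3.06.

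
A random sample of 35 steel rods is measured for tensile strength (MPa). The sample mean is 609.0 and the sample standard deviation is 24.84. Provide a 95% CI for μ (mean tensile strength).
(600.47, 617.53)

t-interval (σ unknown):
df = n - 1 = 34
t* = 2.032 for 95% confidence

Margin of error = t* · s/√n = 2.032 · 24.84/√35 = 8.53

CI: (600.47, 617.53)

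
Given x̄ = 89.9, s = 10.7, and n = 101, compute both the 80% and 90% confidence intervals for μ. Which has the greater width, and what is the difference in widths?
90% CI is wider by 0.78

df = 100
80% CI: t* = 1.290, (88.53, 91.27), width = 2 · t* · s/√n = 2.75
90% CI: t* = 1.660, (88.13, 91.67), width = 2 · t* · s/√n = 3.53

The 90% CI is wider by 3.53 - 2.75 = 0.78.
Higher confidence requires a wider interval.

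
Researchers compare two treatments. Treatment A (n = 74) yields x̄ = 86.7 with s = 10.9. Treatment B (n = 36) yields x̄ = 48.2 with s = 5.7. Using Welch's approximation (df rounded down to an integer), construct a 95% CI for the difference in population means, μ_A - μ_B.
(35.36, 41.64)

Difference: x̄₁ - x̄₂ = 38.50
SE = √(s₁²/n₁ + s₂²/n₂) = √(10.9²/74 + 5.7²/36) = 1.5837
df = 107.37 → 107 (Welch–Satterthwaite, rounded down)
t* = 1.982

CI: 38.50 ± 1.982 · 1.5837 = 38.50 ± 3.14 = (35.36, 41.64)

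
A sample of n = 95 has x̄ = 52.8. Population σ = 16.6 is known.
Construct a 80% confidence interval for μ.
(50.62, 54.98)

z-interval (σ known):
z* = 1.282 for 80% confidence

Margin of error = z* · σ/√n = 1.282 · 16.6/√95 = 2.18

CI: (52.8 - 2.18, 52.8 + 2.18) = (50.62, 54.98)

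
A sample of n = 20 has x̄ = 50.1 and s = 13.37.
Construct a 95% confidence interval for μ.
(43.84, 56.36)

t-interval (σ unknown):
df = n - 1 = 19
t* = 2.093 for 95% confidence

Margin of error = t* · s/√n = 2.093 · 13.37/√20 = 6.26

CI: (43.84, 56.36)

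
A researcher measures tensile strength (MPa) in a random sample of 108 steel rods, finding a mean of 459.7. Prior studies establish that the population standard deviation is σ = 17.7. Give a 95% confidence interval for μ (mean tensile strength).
(456.36, 463.04)

z-interval (σ known):
z* = 1.960 for 95% confidence

Margin of error = z* · σ/√n = 1.960 · 17.7/√108 = 3.34

CI: (459.7 - 3.34, 459.7 + 3.34) = (456.36, 463.04)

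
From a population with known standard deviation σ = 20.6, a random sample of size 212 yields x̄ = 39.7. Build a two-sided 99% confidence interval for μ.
(36.06, 43.34)

z-interval (σ known):
z* = 2.576 for 99% confidence

Margin of error = z* · σ/√n = 2.576 · 20.6/√212 = 3.64

CI: (39.7 - 3.64, 39.7 + 3.64) = (36.06, 43.34)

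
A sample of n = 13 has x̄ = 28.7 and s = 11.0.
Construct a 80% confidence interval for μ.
(24.56, 32.84)

t-interval (σ unknown):
df = n - 1 = 12
t* = 1.356 for 80% confidence

Margin of error = t* · s/√n = 1.356 · 11.0/√13 = 4.14

CI: (24.56, 32.84)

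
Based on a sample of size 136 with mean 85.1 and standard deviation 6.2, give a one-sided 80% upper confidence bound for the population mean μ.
μ ≤ 85.55

Upper bound (one-sided):
t* = 0.844 (one-sided for 80%)
Upper bound = x̄ + t* · s/√n = 85.1 + 0.844 · 6.2/√136 = 85.55

We are 80% confident that μ ≤ 85.55.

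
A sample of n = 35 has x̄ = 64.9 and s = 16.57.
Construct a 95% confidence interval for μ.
(59.21, 70.59)

t-interval (σ unknown):
df = n - 1 = 34
t* = 2.032 for 95% confidence

Margin of error = t* · s/√n = 2.032 · 16.57/√35 = 5.69

CI: (59.21, 70.59)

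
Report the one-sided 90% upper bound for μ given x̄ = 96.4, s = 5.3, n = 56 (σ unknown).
μ ≤ 97.32

Upper bound (one-sided):
t* = 1.297 (one-sided for 90%)
Upper bound = x̄ + t* · s/√n = 96.4 + 1.297 · 5.3/√56 = 97.32

We are 90% confident that μ ≤ 97.32.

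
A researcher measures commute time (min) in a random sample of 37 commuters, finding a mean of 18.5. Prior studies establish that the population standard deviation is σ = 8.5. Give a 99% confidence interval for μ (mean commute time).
(14.90, 22.10)

z-interval (σ known):
z* = 2.576 for 99% confidence

Margin of error = z* · σ/√n = 2.576 · 8.5/√37 = 3.60

CI: (18.5 - 3.60, 18.5 + 3.60) = (14.90, 22.10)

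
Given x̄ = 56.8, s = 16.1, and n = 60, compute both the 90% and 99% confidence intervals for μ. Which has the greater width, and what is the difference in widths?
99% CI is wider by 4.12

df = 59
90% CI: t* = 1.671, (53.33, 60.27), width = 2 · t* · s/√n = 6.95
99% CI: t* = 2.662, (51.27, 62.33), width = 2 · t* · s/√n = 11.07

The 99% CI is wider by 11.07 - 6.95 = 4.12.
Higher confidence requires a wider interval.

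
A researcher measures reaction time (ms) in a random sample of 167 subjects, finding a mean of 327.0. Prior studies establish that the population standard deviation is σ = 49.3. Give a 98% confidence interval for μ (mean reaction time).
(318.13, 335.87)

z-interval (σ known):
z* = 2.326 for 98% confidence

Margin of error = z* · σ/√n = 2.326 · 49.3/√167 = 8.87

CI: (327.0 - 8.87, 327.0 + 8.87) = (318.13, 335.87)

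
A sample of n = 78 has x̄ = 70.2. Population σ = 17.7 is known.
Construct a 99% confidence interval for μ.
(65.04, 75.36)

z-interval (σ known):
z* = 2.576 for 99% confidence

Margin of error = z* · σ/√n = 2.576 · 17.7/√78 = 5.16

CI: (70.2 - 5.16, 70.2 + 5.16) = (65.04, 75.36)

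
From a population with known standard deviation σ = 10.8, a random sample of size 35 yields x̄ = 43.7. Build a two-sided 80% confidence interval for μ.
(41.36, 46.04)

z-interval (σ known):
z* = 1.282 for 80% confidence

Margin of error = z* · σ/√n = 1.282 · 10.8/√35 = 2.34

CI: (43.7 - 2.34, 43.7 + 2.34) = (41.36, 46.04)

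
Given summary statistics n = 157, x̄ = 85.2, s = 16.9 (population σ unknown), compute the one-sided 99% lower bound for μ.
μ ≥ 82.03

Lower bound (one-sided):
t* = 2.350 (one-sided for 99%)
Lower bound = x̄ - t* · s/√n = 85.2 - 2.350 · 16.9/√157 = 82.03

We are 99% confident that μ ≥ 82.03.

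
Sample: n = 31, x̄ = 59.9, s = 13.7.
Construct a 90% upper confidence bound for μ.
μ ≤ 63.12

Upper bound (one-sided):
t* = 1.310 (one-sided for 90%)
Upper bound = x̄ + t* · s/√n = 59.9 + 1.310 · 13.7/√31 = 63.12

We are 90% confident that μ ≤ 63.12.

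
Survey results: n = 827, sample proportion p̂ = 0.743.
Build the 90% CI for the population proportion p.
(0.718, 0.768)

Proportion CI:
SE = √(p̂(1-p̂)/n) = √(0.743 · 0.257 / 827) = 0.01520

z* = 1.645
Margin = z* · SE = 1.645 · 0.01520 = 0.0250

CI: 0.743 ± 0.0250 = (0.718, 0.768)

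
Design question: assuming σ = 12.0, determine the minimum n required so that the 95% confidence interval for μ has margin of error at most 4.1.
n ≥ 33

For margin E ≤ 4.1:
n ≥ (z* · σ / E)²
n ≥ (1.960 · 12.0 / 4.1)²
n ≥ 32.91

Minimum n = 33 (rounding up)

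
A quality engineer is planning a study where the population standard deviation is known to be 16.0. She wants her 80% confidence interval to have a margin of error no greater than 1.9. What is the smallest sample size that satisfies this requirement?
n ≥ 117

For margin E ≤ 1.9:
n ≥ (z* · σ / E)²
n ≥ (1.282 · 16.0 / 1.9)²
n ≥ 116.55

Minimum n = 117 (rounding up)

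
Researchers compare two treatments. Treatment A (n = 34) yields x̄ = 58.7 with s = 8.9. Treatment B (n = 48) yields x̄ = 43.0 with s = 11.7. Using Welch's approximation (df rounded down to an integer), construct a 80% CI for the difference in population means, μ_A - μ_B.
(12.76, 18.64)

Difference: x̄₁ - x̄₂ = 15.70
SE = √(s₁²/n₁ + s₂²/n₂) = √(8.9²/34 + 11.7²/48) = 2.2763
df = 79.55 → 79 (Welch–Satterthwaite, rounded down)
t* = 1.292

CI: 15.70 ± 1.292 · 2.2763 = 15.70 ± 2.94 = (12.76, 18.64)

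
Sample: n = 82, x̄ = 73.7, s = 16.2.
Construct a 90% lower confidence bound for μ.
μ ≥ 71.39

Lower bound (one-sided):
t* = 1.292 (one-sided for 90%)
Lower bound = x̄ - t* · s/√n = 73.7 - 1.292 · 16.2/√82 = 71.39

We are 90% confident that μ ≥ 71.39.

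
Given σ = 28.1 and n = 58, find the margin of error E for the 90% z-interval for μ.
Margin of error = 6.07

Margin of error = z* · σ/√n
= 1.645 · 28.1/√58
= 1.645 · 28.1/7.6158
= 6.07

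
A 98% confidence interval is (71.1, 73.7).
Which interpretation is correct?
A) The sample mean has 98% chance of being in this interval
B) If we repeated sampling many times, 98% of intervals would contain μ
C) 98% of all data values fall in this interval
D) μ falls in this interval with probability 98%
B

A) Wrong — x̄ is observed and sits in the interval by construction.
B) Correct — this is the frequentist long-run coverage interpretation.
C) Wrong — a CI is about the parameter μ, not individual data values.
D) Wrong — μ is fixed; the randomness lives in the interval, not in μ.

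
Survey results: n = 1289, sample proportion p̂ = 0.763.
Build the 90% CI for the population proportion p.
(0.744, 0.782)

Proportion CI:
SE = √(p̂(1-p̂)/n) = √(0.763 · 0.237 / 1289) = 0.01184

z* = 1.645
Margin = z* · SE = 1.645 · 0.01184 = 0.0195

CI: 0.763 ± 0.0195 = (0.744, 0.782)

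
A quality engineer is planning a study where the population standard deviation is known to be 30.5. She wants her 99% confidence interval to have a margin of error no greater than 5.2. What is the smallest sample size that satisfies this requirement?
n ≥ 229

For margin E ≤ 5.2:
n ≥ (z* · σ / E)²
n ≥ (2.576 · 30.5 / 5.2)²
n ≥ 228.29

Minimum n = 229 (rounding up)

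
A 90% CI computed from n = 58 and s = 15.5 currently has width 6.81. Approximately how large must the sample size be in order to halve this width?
n ≈ 232

CI width ∝ 1/√n
To reduce width by factor 2, need √n to grow by 2 → need 2² = 4 times as many samples.

Current: n = 58, width = 6.81
New: n = 232, width ≈ 3.36

Width reduced by factor of 6.81/3.36 = 2.03.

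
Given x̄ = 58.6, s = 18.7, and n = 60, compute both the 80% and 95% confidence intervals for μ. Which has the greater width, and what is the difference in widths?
95% CI is wider by 3.40

df = 59
80% CI: t* = 1.296, (55.47, 61.73), width = 2 · t* · s/√n = 6.26
95% CI: t* = 2.001, (53.77, 63.43), width = 2 · t* · s/√n = 9.66

The 95% CI is wider by 9.66 - 6.26 = 3.40.
Higher confidence requires a wider interval.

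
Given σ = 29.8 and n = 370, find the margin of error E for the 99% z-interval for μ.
Margin of error = 3.99

Margin of error = z* · σ/√n
= 2.576 · 29.8/√370
= 2.576 · 29.8/19.2354
= 3.99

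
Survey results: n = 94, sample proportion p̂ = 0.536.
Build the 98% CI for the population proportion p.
(0.416, 0.656)

Proportion CI:
SE = √(p̂(1-p̂)/n) = √(0.536 · 0.464 / 94) = 0.05144

z* = 2.326
Margin = z* · SE = 2.326 · 0.05144 = 0.1196

CI: 0.536 ± 0.1196 = (0.416, 0.656)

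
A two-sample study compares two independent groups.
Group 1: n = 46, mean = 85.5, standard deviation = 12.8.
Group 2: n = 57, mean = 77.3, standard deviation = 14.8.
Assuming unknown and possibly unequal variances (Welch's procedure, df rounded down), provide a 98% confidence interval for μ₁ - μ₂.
(1.77, 14.63)

Difference: x̄₁ - x̄₂ = 8.20
SE = √(s₁²/n₁ + s₂²/n₂) = √(12.8²/46 + 14.8²/57) = 2.7211
df = 100.49 → 100 (Welch–Satterthwaite, rounded down)
t* = 2.364

CI: 8.20 ± 2.364 · 2.7211 = 8.20 ± 6.43 = (1.77, 14.63)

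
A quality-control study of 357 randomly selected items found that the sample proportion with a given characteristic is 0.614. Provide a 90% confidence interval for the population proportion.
(0.572, 0.656)

Proportion CI:
SE = √(p̂(1-p̂)/n) = √(0.614 · 0.386 / 357) = 0.02577

z* = 1.645
Margin = z* · SE = 1.645 · 0.02577 = 0.0424

CI: 0.614 ± 0.0424 = (0.572, 0.656)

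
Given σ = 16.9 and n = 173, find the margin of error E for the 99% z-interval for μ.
Margin of error = 3.31

Margin of error = z* · σ/√n
= 2.576 · 16.9/√173
= 2.576 · 16.9/13.1529
= 3.31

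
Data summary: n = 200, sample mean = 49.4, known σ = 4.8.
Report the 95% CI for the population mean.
(48.73, 50.07)

z-interval (σ known):
z* = 1.960 for 95% confidence

Margin of error = z* · σ/√n = 1.960 · 4.8/√200 = 0.67

CI: (49.4 - 0.67, 49.4 + 0.67) = (48.73, 50.07)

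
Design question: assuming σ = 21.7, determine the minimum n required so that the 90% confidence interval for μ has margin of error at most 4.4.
n ≥ 66

For margin E ≤ 4.4:
n ≥ (z* · σ / E)²
n ≥ (1.645 · 21.7 / 4.4)²
n ≥ 65.82

Minimum n = 66 (rounding up)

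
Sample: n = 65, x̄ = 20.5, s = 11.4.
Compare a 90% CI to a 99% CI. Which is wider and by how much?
99% CI is wider by 2.79

df = 64
90% CI: t* = 1.669, (18.14, 22.86), width = 2 · t* · s/√n = 4.72
99% CI: t* = 2.655, (16.75, 24.25), width = 2 · t* · s/√n = 7.51

The 99% CI is wider by 7.51 - 4.72 = 2.79.
Higher confidence requires a wider interval.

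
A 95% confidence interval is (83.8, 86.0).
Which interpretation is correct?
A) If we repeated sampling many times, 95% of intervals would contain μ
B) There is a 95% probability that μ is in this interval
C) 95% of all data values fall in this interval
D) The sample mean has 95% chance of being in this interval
A

A) Correct — this is the frequentist long-run coverage interpretation.
B) Wrong — μ is fixed; the randomness lives in the interval, not in μ.
C) Wrong — a CI is about the parameter μ, not individual data values.
D) Wrong — x̄ is observed and sits in the interval by construction.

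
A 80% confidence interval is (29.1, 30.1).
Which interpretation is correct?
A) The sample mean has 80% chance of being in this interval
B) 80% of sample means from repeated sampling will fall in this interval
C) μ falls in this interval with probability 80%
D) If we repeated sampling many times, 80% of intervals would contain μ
D

A) Wrong — x̄ is observed and sits in the interval by construction.
B) Wrong — coverage applies to intervals containing μ, not to future x̄ values.
C) Wrong — μ is fixed; the randomness lives in the interval, not in μ.
D) Correct — this is the frequentist long-run coverage interpretation.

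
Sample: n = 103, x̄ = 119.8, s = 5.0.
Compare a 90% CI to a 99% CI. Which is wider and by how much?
99% CI is wider by 0.95

df = 102
90% CI: t* = 1.660, (118.98, 120.62), width = 2 · t* · s/√n = 1.64
99% CI: t* = 2.625, (118.51, 121.09), width = 2 · t* · s/√n = 2.59

The 99% CI is wider by 2.59 - 1.64 = 0.95.
Higher confidence requires a wider interval.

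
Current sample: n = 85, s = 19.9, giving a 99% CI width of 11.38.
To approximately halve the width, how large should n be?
n ≈ 340

CI width ∝ 1/√n
To reduce width by factor 2, need √n to grow by 2 → need 2² = 4 times as many samples.

Current: n = 85, width = 11.38
New: n = 340, width ≈ 5.59

Width reduced by factor of 11.38/5.59 = 2.04.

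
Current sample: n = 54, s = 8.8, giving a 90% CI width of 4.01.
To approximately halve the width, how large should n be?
n ≈ 216

CI width ∝ 1/√n
To reduce width by factor 2, need √n to grow by 2 → need 2² = 4 times as many samples.

Current: n = 54, width = 4.01
New: n = 216, width ≈ 1.98

Width reduced by factor of 4.01/1.98 = 2.03.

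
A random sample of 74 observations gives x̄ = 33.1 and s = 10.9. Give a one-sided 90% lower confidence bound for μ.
μ ≥ 31.46

Lower bound (one-sided):
t* = 1.293 (one-sided for 90%)
Lower bound = x̄ - t* · s/√n = 33.1 - 1.293 · 10.9/√74 = 31.46

We are 90% confident that μ ≥ 31.46.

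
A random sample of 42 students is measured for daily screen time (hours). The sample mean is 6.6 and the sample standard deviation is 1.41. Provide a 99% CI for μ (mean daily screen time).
(6.01, 7.19)

t-interval (σ unknown):
df = n - 1 = 41
t* = 2.701 for 99% confidence

Margin of error = t* · s/√n = 2.701 · 1.41/√42 = 0.59

CI: (6.01, 7.19)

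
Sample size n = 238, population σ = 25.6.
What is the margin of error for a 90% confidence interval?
Margin of error = 2.73

Margin of error = z* · σ/√n
= 1.645 · 25.6/√238
= 1.645 · 25.6/15.4272
= 2.73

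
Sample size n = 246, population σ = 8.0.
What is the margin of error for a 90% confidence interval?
Margin of error = 0.84

Margin of error = z* · σ/√n
= 1.645 · 8.0/√246
= 1.645 · 8.0/15.6844
= 0.84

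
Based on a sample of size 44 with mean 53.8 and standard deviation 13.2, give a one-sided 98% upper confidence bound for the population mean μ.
μ ≤ 58.01

Upper bound (one-sided):
t* = 2.118 (one-sided for 98%)
Upper bound = x̄ + t* · s/√n = 53.8 + 2.118 · 13.2/√44 = 58.01

We are 98% confident that μ ≤ 58.01.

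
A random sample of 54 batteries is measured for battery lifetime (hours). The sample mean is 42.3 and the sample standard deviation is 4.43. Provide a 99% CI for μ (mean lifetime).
(40.69, 43.91)

t-interval (σ unknown):
df = n - 1 = 53
t* = 2.672 for 99% confidence

Margin of error = t* · s/√n = 2.672 · 4.43/√54 = 1.61

CI: (40.69, 43.91)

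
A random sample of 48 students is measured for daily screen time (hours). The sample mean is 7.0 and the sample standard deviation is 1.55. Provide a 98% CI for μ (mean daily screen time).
(6.46, 7.54)

t-interval (σ unknown):
df = n - 1 = 47
t* = 2.408 for 98% confidence

Margin of error = t* · s/√n = 2.408 · 1.55/√48 = 0.54

CI: (6.46, 7.54)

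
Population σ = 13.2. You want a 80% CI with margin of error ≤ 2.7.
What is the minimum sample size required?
n ≥ 40

For margin E ≤ 2.7:
n ≥ (z* · σ / E)²
n ≥ (1.282 · 13.2 / 2.7)²
n ≥ 39.28

Minimum n = 40 (rounding up)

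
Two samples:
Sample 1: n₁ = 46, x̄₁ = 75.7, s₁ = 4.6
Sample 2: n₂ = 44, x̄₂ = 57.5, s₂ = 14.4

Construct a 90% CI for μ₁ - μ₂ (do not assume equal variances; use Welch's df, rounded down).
(14.39, 22.01)

Difference: x̄₁ - x̄₂ = 18.20
SE = √(s₁²/n₁ + s₂²/n₂) = √(4.6²/46 + 14.4²/44) = 2.2744
df = 51.34 → 51 (Welch–Satterthwaite, rounded down)
t* = 1.675

CI: 18.20 ± 1.675 · 2.2744 = 18.20 ± 3.81 = (14.39, 22.01)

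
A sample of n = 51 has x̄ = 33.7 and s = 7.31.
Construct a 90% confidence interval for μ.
(31.98, 35.42)

t-interval (σ unknown):
df = n - 1 = 50
t* = 1.676 for 90% confidence

Margin of error = t* · s/√n = 1.676 · 7.31/√51 = 1.72

CI: (31.98, 35.42)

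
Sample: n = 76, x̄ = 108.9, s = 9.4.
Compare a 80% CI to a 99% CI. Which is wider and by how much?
99% CI is wider by 2.91

df = 75
80% CI: t* = 1.293, (107.51, 110.29), width = 2 · t* · s/√n = 2.79
99% CI: t* = 2.643, (106.05, 111.75), width = 2 · t* · s/√n = 5.70

The 99% CI is wider by 5.70 - 2.79 = 2.91.
Higher confidence requires a wider interval.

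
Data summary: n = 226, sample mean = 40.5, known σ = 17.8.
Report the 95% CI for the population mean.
(38.18, 42.82)

z-interval (σ known):
z* = 1.960 for 95% confidence

Margin of error = z* · σ/√n = 1.960 · 17.8/√226 = 2.32

CI: (40.5 - 2.32, 40.5 + 2.32) = (38.18, 42.82)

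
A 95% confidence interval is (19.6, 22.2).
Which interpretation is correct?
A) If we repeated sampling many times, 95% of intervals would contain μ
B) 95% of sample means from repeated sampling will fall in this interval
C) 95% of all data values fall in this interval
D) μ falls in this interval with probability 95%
A

A) Correct — this is the frequentist long-run coverage interpretation.
B) Wrong — coverage applies to intervals containing μ, not to future x̄ values.
C) Wrong — a CI is about the parameter μ, not individual data values.
D) Wrong — μ is fixed; the randomness lives in the interval, not in μ.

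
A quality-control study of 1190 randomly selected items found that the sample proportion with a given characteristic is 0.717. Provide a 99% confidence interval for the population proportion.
(0.683, 0.751)

Proportion CI:
SE = √(p̂(1-p̂)/n) = √(0.717 · 0.283 / 1190) = 0.01306

z* = 2.576
Margin = z* · SE = 2.576 · 0.01306 = 0.0336

CI: 0.717 ± 0.0336 = (0.683, 0.751)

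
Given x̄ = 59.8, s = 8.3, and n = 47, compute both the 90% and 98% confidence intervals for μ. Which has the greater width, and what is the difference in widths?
98% CI is wider by 1.77

df = 46
90% CI: t* = 1.679, (57.77, 61.83), width = 2 · t* · s/√n = 4.07
98% CI: t* = 2.410, (56.88, 62.72), width = 2 · t* · s/√n = 5.84

The 98% CI is wider by 5.84 - 4.07 = 1.77.
Higher confidence requires a wider interval.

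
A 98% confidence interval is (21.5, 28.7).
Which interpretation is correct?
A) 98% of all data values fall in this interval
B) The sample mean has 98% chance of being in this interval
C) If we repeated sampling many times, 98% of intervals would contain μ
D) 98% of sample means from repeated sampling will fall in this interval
C

A) Wrong — a CI is about the parameter μ, not individual data values.
B) Wrong — x̄ is observed and sits in the interval by construction.
C) Correct — this is the frequentist long-run coverage interpretation.
D) Wrong — coverage applies to intervals containing μ, not to future x̄ values.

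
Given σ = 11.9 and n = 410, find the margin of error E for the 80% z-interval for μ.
Margin of error = 0.75

Margin of error = z* · σ/√n
= 1.282 · 11.9/√410
= 1.282 · 11.9/20.2485
= 0.75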